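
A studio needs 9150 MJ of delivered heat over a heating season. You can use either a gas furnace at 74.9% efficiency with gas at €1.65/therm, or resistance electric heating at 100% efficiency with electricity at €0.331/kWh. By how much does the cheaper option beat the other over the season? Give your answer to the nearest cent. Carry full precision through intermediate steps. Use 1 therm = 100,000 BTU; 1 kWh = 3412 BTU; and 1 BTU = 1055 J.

€650.31

Heat load = 9150 MJ = 9,150,000,000 J / 1055 = 8,672,986 BTU
Gas: input = 8,672,986 / 0.749 = 11,579,420 BTU = 115.8 therm → 115.8 × €1.65 = €191.06
Electric: 8,672,986 BTU / 3412 = 2,542 kWh → × €0.331 = €841.37
Difference = |€191.06 − €841.37| = €650.31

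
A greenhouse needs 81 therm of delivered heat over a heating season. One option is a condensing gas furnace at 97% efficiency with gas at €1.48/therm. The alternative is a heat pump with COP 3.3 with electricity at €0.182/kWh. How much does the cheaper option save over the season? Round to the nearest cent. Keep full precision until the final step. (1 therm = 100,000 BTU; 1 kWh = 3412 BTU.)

Heat load = 81 therm × 100,000 = 8,100,000 BTU
Gas: input = 8,100,000 / 0.97 = 8,350,515 BTU = 83.51 therm → 83.51 × €1.48 = €123.59
Heat pump: 8,100,000 BTU / 3412 = 2,374 kWh heat; / 3.3 = 719.4 kWh in → × €0.182 = €130.93
Difference = |€123.59 − €130.93| = €7.34

€7.34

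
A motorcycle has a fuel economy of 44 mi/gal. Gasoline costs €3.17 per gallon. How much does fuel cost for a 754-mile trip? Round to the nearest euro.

Fuel = 754 mi / 44 mpg = 17.14 gal
Cost = 17.14 gal × €3.17/gal = €54.32 ≈ €54

€54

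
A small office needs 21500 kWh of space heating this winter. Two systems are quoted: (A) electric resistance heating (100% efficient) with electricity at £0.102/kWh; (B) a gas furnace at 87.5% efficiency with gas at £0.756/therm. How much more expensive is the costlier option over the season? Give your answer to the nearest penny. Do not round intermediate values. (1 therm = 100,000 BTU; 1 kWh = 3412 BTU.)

£1559.19

Heat load = 21500 kWh × 3412 = 73,358,000 BTU
Gas: input = 73,358,000 / 0.875 = 83,837,714 BTU = 838.4 therm → 838.4 × £0.756 = £633.81
Electric: 73,358,000 BTU / 3412 = 21,500 kWh → × £0.102 = £2,193.00
Difference = |£633.81 − £2,193.00| = £1,559.19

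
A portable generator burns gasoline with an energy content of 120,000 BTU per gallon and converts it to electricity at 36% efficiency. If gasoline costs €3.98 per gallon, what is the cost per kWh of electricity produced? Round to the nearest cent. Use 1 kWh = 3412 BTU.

€0.31

Electrical output per gallon = 120,000 BTU × 0.36 / 3412 BTU/kWh = 12.66 kWh
Cost per kWh = €3.98 / 12.66 kWh = €0.314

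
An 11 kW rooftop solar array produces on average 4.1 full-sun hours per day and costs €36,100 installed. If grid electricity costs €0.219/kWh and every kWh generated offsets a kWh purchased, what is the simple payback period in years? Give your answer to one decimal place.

Daily generation = 11 kW × 4.1 h = 45.1 kWh
Annual generation = 45.1 × 365 = 16461 kWh
Annual savings = 16461 × €0.219 = €3,605.07
Payback = €36,100 / €3,605.07 = 10 years

10.0 years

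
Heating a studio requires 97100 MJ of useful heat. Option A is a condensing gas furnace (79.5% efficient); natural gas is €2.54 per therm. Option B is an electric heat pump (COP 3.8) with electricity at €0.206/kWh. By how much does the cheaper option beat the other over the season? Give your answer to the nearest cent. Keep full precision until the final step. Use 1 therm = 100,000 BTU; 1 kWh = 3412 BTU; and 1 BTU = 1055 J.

Heat load = 97100 MJ = 97,100,000,000 J / 1055 = 92,037,915 BTU
Gas: input = 92,037,915 / 0.795 = 115,770,962 BTU = 1,158 therm → 1,158 × €2.54 = €2,940.58
Heat pump: 92,037,915 BTU / 3412 = 26,970 kWh heat; / 3.8 = 7,099 kWh in → × €0.206 = €1,462.32
Difference = |€2,940.58 − €1,462.32| = €1,478.27

€1478.27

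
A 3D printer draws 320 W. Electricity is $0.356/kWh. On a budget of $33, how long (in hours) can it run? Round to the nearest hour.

Energy budget = $33 / $0.356 per kWh = 92.7 kWh = 92,697 Wh
Runtime = 92,697 Wh / 320 W = 289.7 h

290 h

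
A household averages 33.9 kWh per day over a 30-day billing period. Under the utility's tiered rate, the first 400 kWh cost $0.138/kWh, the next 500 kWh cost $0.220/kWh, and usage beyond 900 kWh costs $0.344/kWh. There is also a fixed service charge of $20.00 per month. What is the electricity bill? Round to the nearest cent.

Usage = 33.9 kWh/day × 30 days = 1017 kWh
First 400 kWh × $0.138 = $55.20
Next 500 kWh × $0.220 = $110.00
Remaining 117 kWh × $0.344 = $40.25
Energy charge = $205.45; + service $20.00 = $225.45

$225.45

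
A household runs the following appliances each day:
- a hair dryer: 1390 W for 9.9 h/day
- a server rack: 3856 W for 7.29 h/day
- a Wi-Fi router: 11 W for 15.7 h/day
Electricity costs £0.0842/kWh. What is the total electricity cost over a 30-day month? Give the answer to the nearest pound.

hair dryer: 1390 W × 9.9 h × 30 d = 412,830 Wh = 412.8 kWh
server rack: 3856 W × 7.29 h × 30 d = 843,307 Wh = 843.3 kWh
Wi-Fi router: 11 W × 15.7 h × 30 d = 5,181 Wh = 5.181 kWh
Total energy = 412.8 + 843.3 + 5.181 = 1,261 kWh
Cost = 1,261 kWh × £0.0842 = £106.20 ≈ £106

£106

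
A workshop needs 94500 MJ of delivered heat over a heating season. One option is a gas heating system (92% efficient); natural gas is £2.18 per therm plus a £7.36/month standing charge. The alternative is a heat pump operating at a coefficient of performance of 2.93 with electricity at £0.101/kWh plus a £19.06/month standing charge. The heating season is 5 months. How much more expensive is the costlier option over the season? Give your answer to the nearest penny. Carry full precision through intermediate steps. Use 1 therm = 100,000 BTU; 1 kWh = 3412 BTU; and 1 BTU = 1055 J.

Heat load = 94500 MJ = 94,500,000,000 J / 1055 = 89,573,460 BTU
Gas: input = 89,573,460 / 0.92 = 97,362,456 BTU = 973.6 therm → 973.6 × £2.18 = £2,122.50; + 5 × £7.36 standing = £2,159.30
Heat pump: 89,573,460 BTU / 3412 = 26,250 kWh heat; / 2.93 = 8,960 kWh in → × £0.101 = £904.95; + 5 × £19.06 standing = £1,000.25
Difference = |£2,159.30 − £1,000.25| = £1,159.05

£1159.05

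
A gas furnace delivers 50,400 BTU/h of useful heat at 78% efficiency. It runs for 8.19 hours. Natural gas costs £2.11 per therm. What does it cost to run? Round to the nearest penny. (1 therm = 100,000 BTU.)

Heat delivered = 50,400 BTU/h × 8.19 h = 412,776 BTU
Gas input = 412,776 / 0.78 = 529,200 BTU
= 529,200 / 100,000 = 5.292 therm
Cost = 5.292 × £2.11/therm = £11.17

£11.17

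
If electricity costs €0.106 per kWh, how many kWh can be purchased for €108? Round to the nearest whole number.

1019 kWh

€108 / €0.106 per kWh = 1,019 kWh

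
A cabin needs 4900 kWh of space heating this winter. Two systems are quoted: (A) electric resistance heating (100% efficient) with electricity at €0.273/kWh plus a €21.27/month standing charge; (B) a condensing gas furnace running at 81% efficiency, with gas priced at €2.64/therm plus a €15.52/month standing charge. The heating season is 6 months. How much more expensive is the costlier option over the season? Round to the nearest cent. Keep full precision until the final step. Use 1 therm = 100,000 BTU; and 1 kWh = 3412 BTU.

Heat load = 4900 kWh × 3412 = 16,718,800 BTU
Gas: input = 16,718,800 / 0.810 = 20,640,494 BTU = 206.4 therm → 206.4 × €2.64 = €544.91; + 6 × €15.52 standing = €638.03
Electric: 16,718,800 BTU / 3412 = 4,900 kWh → × €0.273 = €1,337.70; + 6 × €21.27 standing = €1,465.32
Difference = |€638.03 − €1,465.32| = €827.29

€827.29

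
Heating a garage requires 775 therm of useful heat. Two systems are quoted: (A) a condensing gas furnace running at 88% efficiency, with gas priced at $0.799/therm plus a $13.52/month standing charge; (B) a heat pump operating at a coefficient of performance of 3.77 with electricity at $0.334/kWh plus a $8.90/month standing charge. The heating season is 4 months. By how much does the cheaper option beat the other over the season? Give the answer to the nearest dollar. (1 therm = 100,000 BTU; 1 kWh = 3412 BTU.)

Heat load = 775 therm × 100,000 = 77,500,000 BTU
Gas: input = 77,500,000 / 0.88 = 88,068,182 BTU = 880.7 therm → 880.7 × $0.799 = $703.66; + 4 × $13.52 standing = $757.74
Heat pump: 77,500,000 BTU / 3412 = 22,710 kWh heat; / 3.77 = 6,025 kWh in → × $0.334 = $2,012.32; + 4 × $8.90 standing = $2,047.92
Difference = |$757.74 − $2,047.92| = $1,290.18 ≈ $1290

$1290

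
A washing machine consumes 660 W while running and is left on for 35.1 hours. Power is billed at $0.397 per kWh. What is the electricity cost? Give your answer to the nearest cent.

$9.20

Energy = 660 W × 35.1 h = 23,166 Wh = 23.17 kWh
Cost = 23.17 kWh × $0.397/kWh = $9.20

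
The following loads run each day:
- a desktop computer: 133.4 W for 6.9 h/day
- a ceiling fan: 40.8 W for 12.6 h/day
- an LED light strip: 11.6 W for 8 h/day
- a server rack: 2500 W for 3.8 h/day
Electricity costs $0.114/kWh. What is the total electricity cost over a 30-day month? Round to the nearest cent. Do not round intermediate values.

desktop computer: 133.4 W × 6.9 h × 30 d = 27,614 Wh = 27.61 kWh
ceiling fan: 40.8 W × 12.6 h × 30 d = 15,422 Wh = 15.42 kWh
LED light strip: 11.6 W × 8 h × 30 d = 2,784 Wh = 2.784 kWh
server rack: 2500 W × 3.8 h × 30 d = 285,000 Wh = 285 kWh
Total energy = 27.61 + 15.42 + 2.784 + 285 = 330.8 kWh
Cost = 330.8 kWh × $0.114 = $37.71

$37.71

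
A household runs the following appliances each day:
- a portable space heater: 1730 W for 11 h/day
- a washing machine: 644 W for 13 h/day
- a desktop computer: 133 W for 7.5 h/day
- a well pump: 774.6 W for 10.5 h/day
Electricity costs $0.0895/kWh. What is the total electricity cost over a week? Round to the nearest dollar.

portable space heater: 1730 W × 11 h × 7 d = 133,210 Wh = 133.2 kWh
washing machine: 644 W × 13 h × 7 d = 58,604 Wh = 58.6 kWh
desktop computer: 133 W × 7.5 h × 7 d = 6,982 Wh = 6.982 kWh
well pump: 774.6 W × 10.5 h × 7 d = 56,933 Wh = 56.93 kWh
Total energy = 133.2 + 58.6 + 6.982 + 56.93 = 255.7 kWh
Cost = 255.7 kWh × $0.0895 = $22.89 ≈ $23

$23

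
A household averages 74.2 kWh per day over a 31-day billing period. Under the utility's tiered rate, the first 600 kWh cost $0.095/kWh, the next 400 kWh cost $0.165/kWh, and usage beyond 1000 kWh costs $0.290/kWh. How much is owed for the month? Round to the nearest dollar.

Usage = 74.2 kWh/day × 31 days = 2300.2 kWh
First 600 kWh × $0.095 = $57.00
Next 400 kWh × $0.165 = $66.00
Remaining 1300.2 kWh × $0.290 = $377.06
Total = $500.06 ≈ $500

$500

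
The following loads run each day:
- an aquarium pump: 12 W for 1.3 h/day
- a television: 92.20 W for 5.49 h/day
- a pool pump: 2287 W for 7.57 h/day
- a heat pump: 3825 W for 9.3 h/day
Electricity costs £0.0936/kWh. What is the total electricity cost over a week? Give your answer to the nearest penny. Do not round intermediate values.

aquarium pump: 12 W × 1.3 h × 7 d = 109 Wh = 0.1092 kWh
television: 92.20 W × 5.49 h × 7 d = 3,543 Wh = 3.543 kWh
pool pump: 2287 W × 7.57 h × 7 d = 121,188 Wh = 121.2 kWh
heat pump: 3825 W × 9.3 h × 7 d = 249,008 Wh = 249 kWh
Total energy = 0.1092 + 3.543 + 121.2 + 249 = 373.8 kWh
Cost = 373.8 kWh × £0.0936 = £34.99

£34.99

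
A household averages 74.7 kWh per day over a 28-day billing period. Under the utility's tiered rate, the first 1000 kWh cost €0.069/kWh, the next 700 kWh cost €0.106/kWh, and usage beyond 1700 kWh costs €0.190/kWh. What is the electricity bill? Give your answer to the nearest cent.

Usage = 74.7 kWh/day × 28 days = 2091.6 kWh
First 1000 kWh × €0.069 = €69.00
Next 700 kWh × €0.106 = €74.20
Remaining 391.6 kWh × €0.190 = €74.40
Total = €217.60

€217.60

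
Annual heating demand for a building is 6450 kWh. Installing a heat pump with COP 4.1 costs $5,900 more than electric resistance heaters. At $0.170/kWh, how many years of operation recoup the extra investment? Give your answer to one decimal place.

Resistance: 6450 kWh × $0.170 = $1,096.50/yr
Heat pump: 6450 / 4.1 = 1573 kWh in → × $0.170 = $267.44/yr
Annual savings = $829.06
Payback = $5,900 / $829.06 = 7.12 years

7.1 years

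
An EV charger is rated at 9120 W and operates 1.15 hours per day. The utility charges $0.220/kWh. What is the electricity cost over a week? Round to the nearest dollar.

Energy = 9120 W × 1.15 h/day × 7 days = 73,416 Wh = 73.42 kWh
Cost = 73.42 kWh × $0.220/kWh = $16.15 ≈ $16

$16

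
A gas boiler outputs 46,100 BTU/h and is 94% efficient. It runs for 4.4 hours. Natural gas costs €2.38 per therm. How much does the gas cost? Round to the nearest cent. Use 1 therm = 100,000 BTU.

€5.14

Heat delivered = 46,100 BTU/h × 4.4 h = 202,840 BTU
Gas input = 202,840 / 0.94 = 215,787 BTU
= 215,787 / 100,000 = 2.158 therm
Cost = 2.158 × €2.38/therm = €5.14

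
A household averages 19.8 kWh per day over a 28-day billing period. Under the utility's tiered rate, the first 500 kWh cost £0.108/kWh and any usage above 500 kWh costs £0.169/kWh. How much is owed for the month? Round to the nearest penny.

Usage = 19.8 kWh/day × 28 days = 554.4 kWh
First 500 kWh × £0.108 = £54.00
Remaining 54.4 kWh × £0.169 = £9.19
Total = £63.19

£63.19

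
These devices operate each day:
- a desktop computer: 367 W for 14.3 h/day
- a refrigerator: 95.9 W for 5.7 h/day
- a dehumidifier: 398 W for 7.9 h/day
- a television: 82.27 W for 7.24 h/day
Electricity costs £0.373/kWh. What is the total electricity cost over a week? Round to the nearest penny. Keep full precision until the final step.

£24.89

desktop computer: 367 W × 14.3 h × 7 d = 36,737 Wh = 36.74 kWh
refrigerator: 95.9 W × 5.7 h × 7 d = 3,826 Wh = 3.826 kWh
dehumidifier: 398 W × 7.9 h × 7 d = 22,009 Wh = 22.01 kWh
television: 82.27 W × 7.24 h × 7 d = 4,169 Wh = 4.169 kWh
Total energy = 36.74 + 3.826 + 22.01 + 4.169 = 66.74 kWh
Cost = 66.74 kWh × £0.373 = £24.89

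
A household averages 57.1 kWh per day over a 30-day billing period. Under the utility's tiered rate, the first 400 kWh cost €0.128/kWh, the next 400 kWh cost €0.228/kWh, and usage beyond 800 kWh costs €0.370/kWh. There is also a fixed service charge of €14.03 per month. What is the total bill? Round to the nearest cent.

€494.24

Usage = 57.1 kWh/day × 30 days = 1713 kWh
First 400 kWh × €0.128 = €51.20
Next 400 kWh × €0.228 = €91.20
Remaining 913 kWh × €0.370 = €337.81
Energy charge = €480.21; + service €14.03 = €494.24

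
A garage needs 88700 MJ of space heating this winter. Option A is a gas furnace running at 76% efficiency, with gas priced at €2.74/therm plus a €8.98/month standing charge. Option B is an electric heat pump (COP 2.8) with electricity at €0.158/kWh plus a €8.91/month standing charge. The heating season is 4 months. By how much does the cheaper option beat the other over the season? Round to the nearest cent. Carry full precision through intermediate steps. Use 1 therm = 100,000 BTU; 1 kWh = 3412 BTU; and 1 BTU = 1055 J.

€1640.97

Heat load = 88700 MJ = 88,700,000,000 J / 1055 = 84,075,829 BTU
Gas: input = 84,075,829 / 0.76 = 110,626,091 BTU = 1,106 therm → 1,106 × €2.74 = €3,031.15; + 4 × €8.98 standing = €3,067.07
Heat pump: 84,075,829 BTU / 3412 = 24,640 kWh heat; / 2.8 = 8,800 kWh in → × €0.158 = €1,390.47; + 4 × €8.91 standing = €1,426.11
Difference = |€3,067.07 − €1,426.11| = €1,640.97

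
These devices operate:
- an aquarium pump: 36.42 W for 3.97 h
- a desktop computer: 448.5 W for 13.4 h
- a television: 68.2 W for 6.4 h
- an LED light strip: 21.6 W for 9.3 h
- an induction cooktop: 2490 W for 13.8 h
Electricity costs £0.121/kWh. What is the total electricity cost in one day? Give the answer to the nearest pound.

£5

aquarium pump: 36.42 W × 3.97 h = 145 Wh = 0.1446 kWh
desktop computer: 448.5 W × 13.4 h = 6,010 Wh = 6.01 kWh
television: 68.2 W × 6.4 h = 436 Wh = 0.4365 kWh
LED light strip: 21.6 W × 9.3 h = 201 Wh = 0.2009 kWh
induction cooktop: 2490 W × 13.8 h = 34,362 Wh = 34.36 kWh
Total energy = 0.1446 + 6.01 + 0.4365 + 0.2009 + 34.36 = 41.15 kWh
Cost = 41.15 kWh × £0.121 = £4.98 ≈ £5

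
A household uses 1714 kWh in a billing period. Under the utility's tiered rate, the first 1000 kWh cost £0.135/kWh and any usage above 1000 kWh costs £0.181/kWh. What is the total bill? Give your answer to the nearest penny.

First 1000 kWh × £0.135 = £135.00
Remaining 714 kWh × £0.181 = £129.23
Total = £264.23

£264.23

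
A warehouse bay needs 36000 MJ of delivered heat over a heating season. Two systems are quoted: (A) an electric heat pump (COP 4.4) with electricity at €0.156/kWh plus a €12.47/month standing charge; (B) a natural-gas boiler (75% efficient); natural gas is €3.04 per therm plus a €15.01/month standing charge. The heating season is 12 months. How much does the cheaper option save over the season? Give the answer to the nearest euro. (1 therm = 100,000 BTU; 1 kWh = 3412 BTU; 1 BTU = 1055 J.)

Heat load = 36000 MJ = 36,000,000,000 J / 1055 = 34,123,223 BTU
Gas: input = 34,123,223 / 0.75 = 45,497,630 BTU = 455 therm → 455 × €3.04 = €1,383.13; + 12 × €15.01 standing = €1,563.25
Heat pump: 34,123,223 BTU / 3412 = 10,000 kWh heat; / 4.4 = 2,273 kWh in → × €0.156 = €354.58; + 12 × €12.47 standing = €504.22
Difference = |€1,563.25 − €504.22| = €1,059.03 ≈ €1059

€1059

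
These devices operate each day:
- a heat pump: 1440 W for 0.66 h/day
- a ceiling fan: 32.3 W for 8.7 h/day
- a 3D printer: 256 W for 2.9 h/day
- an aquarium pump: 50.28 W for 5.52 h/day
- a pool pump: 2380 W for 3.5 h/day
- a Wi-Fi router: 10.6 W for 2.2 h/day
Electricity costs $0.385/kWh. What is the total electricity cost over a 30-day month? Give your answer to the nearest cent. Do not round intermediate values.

$122.48

heat pump: 1440 W × 0.66 h × 30 d = 28,512 Wh = 28.51 kWh
ceiling fan: 32.3 W × 8.7 h × 30 d = 8,430 Wh = 8.43 kWh
3D printer: 256 W × 2.9 h × 30 d = 22,272 Wh = 22.27 kWh
aquarium pump: 50.28 W × 5.52 h × 30 d = 8,326 Wh = 8.326 kWh
pool pump: 2380 W × 3.5 h × 30 d = 249,900 Wh = 249.9 kWh
Wi-Fi router: 10.6 W × 2.2 h × 30 d = 700 Wh = 0.6996 kWh
Total energy = 28.51 + 8.43 + 22.27 + 8.326 + 249.9 + 0.6996 = 318.1 kWh
Cost = 318.1 kWh × $0.385 = $122.48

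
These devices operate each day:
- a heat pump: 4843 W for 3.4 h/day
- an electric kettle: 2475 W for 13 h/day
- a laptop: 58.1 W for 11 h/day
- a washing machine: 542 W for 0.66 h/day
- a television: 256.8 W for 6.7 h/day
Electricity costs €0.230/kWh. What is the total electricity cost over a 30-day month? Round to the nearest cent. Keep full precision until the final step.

heat pump: 4843 W × 3.4 h × 30 d = 493,986 Wh = 494 kWh
electric kettle: 2475 W × 13 h × 30 d = 965,250 Wh = 965.2 kWh
laptop: 58.1 W × 11 h × 30 d = 19,173 Wh = 19.17 kWh
washing machine: 542 W × 0.66 h × 30 d = 10,732 Wh = 10.73 kWh
television: 256.8 W × 6.7 h × 30 d = 51,617 Wh = 51.62 kWh
Total energy = 494 + 965.2 + 19.17 + 10.73 + 51.62 = 1,541 kWh
Cost = 1,541 kWh × €0.230 = €354.37

€354.37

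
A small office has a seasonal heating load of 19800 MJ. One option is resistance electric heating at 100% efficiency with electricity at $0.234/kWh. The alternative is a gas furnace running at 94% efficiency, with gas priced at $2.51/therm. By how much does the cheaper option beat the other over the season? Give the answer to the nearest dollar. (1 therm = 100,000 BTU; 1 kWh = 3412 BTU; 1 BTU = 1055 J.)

$786

Heat load = 19800 MJ = 19,800,000,000 J / 1055 = 18,767,773 BTU
Gas: input = 18,767,773 / 0.94 = 19,965,715 BTU = 199.7 therm → 199.7 × $2.51 = $501.14
Electric: 18,767,773 BTU / 3412 = 5,501 kWh → × $0.234 = $1,287.12
Difference = |$501.14 − $1,287.12| = $785.98 ≈ $786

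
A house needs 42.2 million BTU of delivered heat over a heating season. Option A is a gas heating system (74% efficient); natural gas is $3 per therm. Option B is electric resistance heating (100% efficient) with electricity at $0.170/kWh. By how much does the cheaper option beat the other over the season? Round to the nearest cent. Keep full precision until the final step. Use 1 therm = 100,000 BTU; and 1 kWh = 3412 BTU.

Heat load = 42.2 × 10⁶ BTU = 42,200,000 BTU
Gas: input = 42,200,000 / 0.74 = 57,027,027 BTU = 570.3 therm → 570.3 × $3 = $1,710.81
Electric: 42,200,000 BTU / 3412 = 12,370 kWh → × $0.170 = $2,102.58
Difference = |$1,710.81 − $2,102.58| = $391.77

$391.77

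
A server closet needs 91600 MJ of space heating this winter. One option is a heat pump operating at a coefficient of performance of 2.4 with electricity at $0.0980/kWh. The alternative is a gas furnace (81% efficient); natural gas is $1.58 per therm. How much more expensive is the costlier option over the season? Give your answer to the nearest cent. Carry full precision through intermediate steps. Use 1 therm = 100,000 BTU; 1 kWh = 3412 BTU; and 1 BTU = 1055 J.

$654.54

Heat load = 91600 MJ = 91,600,000,000 J / 1055 = 86,824,645 BTU
Gas: input = 86,824,645 / 0.81 = 107,190,919 BTU = 1,072 therm → 1,072 × $1.58 = $1,693.62
Heat pump: 86,824,645 BTU / 3412 = 25,450 kWh heat; / 2.4 = 10,600 kWh in → × $0.0980 = $1,039.08
Difference = |$1,693.62 − $1,039.08| = $654.54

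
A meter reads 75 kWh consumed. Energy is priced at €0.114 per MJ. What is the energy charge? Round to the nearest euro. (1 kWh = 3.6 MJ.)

€31

75 kWh × (3.6 MJ/kWh) = 270 MJ
Cost = 270 MJ × €0.114/MJ = €30.78 ≈ €31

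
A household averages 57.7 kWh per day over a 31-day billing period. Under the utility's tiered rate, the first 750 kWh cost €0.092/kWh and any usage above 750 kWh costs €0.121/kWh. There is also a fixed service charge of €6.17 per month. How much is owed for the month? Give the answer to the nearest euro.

Usage = 57.7 kWh/day × 31 days = 1788.7 kWh
First 750 kWh × €0.092 = €69.00
Remaining 1038.7 kWh × €0.121 = €125.68
Energy charge = €194.68; + service €6.17 = €200.85 ≈ €201

€201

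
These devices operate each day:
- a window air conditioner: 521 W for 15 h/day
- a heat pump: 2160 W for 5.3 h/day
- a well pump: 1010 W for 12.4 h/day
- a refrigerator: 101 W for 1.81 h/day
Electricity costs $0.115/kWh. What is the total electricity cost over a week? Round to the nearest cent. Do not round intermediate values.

window air conditioner: 521 W × 15 h × 7 d = 54,705 Wh = 54.7 kWh
heat pump: 2160 W × 5.3 h × 7 d = 80,136 Wh = 80.14 kWh
well pump: 1010 W × 12.4 h × 7 d = 87,668 Wh = 87.67 kWh
refrigerator: 101 W × 1.81 h × 7 d = 1,280 Wh = 1.28 kWh
Total energy = 54.7 + 80.14 + 87.67 + 1.28 = 223.8 kWh
Cost = 223.8 kWh × $0.115 = $25.74

$25.74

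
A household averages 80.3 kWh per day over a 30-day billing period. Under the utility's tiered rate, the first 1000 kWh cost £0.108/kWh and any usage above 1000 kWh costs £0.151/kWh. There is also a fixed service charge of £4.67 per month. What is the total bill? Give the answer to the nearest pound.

Usage = 80.3 kWh/day × 30 days = 2409 kWh
First 1000 kWh × £0.108 = £108.00
Remaining 1409 kWh × £0.151 = £212.76
Energy charge = £320.76; + service £4.67 = £325.43 ≈ £325

£325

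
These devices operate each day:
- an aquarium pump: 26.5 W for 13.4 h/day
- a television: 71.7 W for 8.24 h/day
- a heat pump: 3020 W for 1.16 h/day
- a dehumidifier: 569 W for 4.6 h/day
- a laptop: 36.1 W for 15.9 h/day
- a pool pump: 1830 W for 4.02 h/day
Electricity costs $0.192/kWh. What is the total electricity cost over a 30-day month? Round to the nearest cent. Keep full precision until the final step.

aquarium pump: 26.5 W × 13.4 h × 30 d = 10,653 Wh = 10.65 kWh
television: 71.7 W × 8.24 h × 30 d = 17,724 Wh = 17.72 kWh
heat pump: 3020 W × 1.16 h × 30 d = 105,096 Wh = 105.1 kWh
dehumidifier: 569 W × 4.6 h × 30 d = 78,522 Wh = 78.52 kWh
laptop: 36.1 W × 15.9 h × 30 d = 17,220 Wh = 17.22 kWh
pool pump: 1830 W × 4.02 h × 30 d = 220,698 Wh = 220.7 kWh
Total energy = 10.65 + 17.72 + 105.1 + 78.52 + 17.22 + 220.7 = 449.9 kWh
Cost = 449.9 kWh × $0.192 = $86.38

$86.38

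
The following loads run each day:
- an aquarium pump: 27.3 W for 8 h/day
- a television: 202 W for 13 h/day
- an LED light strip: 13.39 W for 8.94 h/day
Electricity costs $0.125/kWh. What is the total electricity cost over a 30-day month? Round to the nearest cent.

$11.12

aquarium pump: 27.3 W × 8 h × 30 d = 6,552 Wh = 6.552 kWh
television: 202 W × 13 h × 30 d = 78,780 Wh = 78.78 kWh
LED light strip: 13.39 W × 8.94 h × 30 d = 3,591 Wh = 3.591 kWh
Total energy = 6.552 + 78.78 + 3.591 = 88.92 kWh
Cost = 88.92 kWh × $0.125 = $11.12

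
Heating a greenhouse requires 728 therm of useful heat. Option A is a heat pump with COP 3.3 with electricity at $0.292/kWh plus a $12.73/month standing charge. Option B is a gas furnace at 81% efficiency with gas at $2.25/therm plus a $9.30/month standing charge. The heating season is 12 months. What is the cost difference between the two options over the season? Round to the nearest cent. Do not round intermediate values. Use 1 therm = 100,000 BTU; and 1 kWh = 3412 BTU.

Heat load = 728 therm × 100,000 = 72,800,000 BTU
Gas: input = 72,800,000 / 0.81 = 89,876,543 BTU = 898.8 therm → 898.8 × $2.25 = $2,022.22; + 12 × $9.30 standing = $2,133.82
Heat pump: 72,800,000 BTU / 3412 = 21,340 kWh heat; / 3.3 = 6,466 kWh in → × $0.292 = $1,887.95; + 12 × $12.73 standing = $2,040.71
Difference = |$2,133.82 − $2,040.71| = $93.11

$93.11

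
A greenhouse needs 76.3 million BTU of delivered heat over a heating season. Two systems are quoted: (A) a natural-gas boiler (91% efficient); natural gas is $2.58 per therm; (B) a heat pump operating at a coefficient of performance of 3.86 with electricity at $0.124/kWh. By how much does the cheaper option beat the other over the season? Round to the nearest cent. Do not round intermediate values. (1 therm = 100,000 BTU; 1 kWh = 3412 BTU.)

$1444.86

Heat load = 76.3 × 10⁶ BTU = 76,300,000 BTU
Gas: input = 76,300,000 / 0.91 = 83,846,154 BTU = 838.5 therm → 838.5 × $2.58 = $2,163.23
Heat pump: 76,300,000 BTU / 3412 = 22,360 kWh heat; / 3.86 = 5,793 kWh in → × $0.124 = $718.37
Difference = |$2,163.23 − $718.37| = $1,444.86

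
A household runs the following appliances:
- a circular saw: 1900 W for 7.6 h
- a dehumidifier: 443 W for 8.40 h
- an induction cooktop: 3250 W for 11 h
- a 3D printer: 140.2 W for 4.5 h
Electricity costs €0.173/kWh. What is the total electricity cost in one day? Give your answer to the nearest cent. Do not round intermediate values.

circular saw: 1900 W × 7.6 h = 14,440 Wh = 14.44 kWh
dehumidifier: 443 W × 8.40 h = 3,721 Wh = 3.721 kWh
induction cooktop: 3250 W × 11 h = 35,750 Wh = 35.75 kWh
3D printer: 140.2 W × 4.5 h = 631 Wh = 0.6309 kWh
Total energy = 14.44 + 3.721 + 35.75 + 0.6309 = 54.54 kWh
Cost = 54.54 kWh × €0.173 = €9.44

€9.44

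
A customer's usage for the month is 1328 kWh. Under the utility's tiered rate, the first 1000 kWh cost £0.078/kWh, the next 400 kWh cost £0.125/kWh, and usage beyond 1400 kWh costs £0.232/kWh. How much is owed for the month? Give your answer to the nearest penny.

£119.00

First 1000 kWh × £0.078 = £78.00
Next 328 kWh × £0.125 = £41.00
Remaining tier: 0 kWh (not reached)
Total = £119.00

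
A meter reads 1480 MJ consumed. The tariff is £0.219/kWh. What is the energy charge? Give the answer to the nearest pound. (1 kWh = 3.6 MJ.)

£90

1480 MJ × (0.27778 kWh/MJ) = 411.1 kWh
Cost = 411.1 kWh × £0.219/kWh = £90.03 ≈ £90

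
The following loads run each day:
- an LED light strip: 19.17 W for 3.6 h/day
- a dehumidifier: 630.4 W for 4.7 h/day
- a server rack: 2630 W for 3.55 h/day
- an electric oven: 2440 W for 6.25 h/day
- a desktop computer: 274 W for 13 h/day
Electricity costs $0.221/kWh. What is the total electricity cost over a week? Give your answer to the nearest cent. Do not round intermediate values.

$48.24

LED light strip: 19.17 W × 3.6 h × 7 d = 483 Wh = 0.4831 kWh
dehumidifier: 630.4 W × 4.7 h × 7 d = 20,740 Wh = 20.74 kWh
server rack: 2630 W × 3.55 h × 7 d = 65,356 Wh = 65.36 kWh
electric oven: 2440 W × 6.25 h × 7 d = 106,750 Wh = 106.8 kWh
desktop computer: 274 W × 13 h × 7 d = 24,934 Wh = 24.93 kWh
Total energy = 0.4831 + 20.74 + 65.36 + 106.8 + 24.93 = 218.3 kWh
Cost = 218.3 kWh × $0.221 = $48.24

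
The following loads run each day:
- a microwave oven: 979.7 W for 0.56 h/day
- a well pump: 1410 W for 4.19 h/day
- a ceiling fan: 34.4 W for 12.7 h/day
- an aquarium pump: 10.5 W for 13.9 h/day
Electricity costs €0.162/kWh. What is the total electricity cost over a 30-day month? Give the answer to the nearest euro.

microwave oven: 979.7 W × 0.56 h × 30 d = 16,459 Wh = 16.46 kWh
well pump: 1410 W × 4.19 h × 30 d = 177,237 Wh = 177.2 kWh
ceiling fan: 34.4 W × 12.7 h × 30 d = 13,106 Wh = 13.11 kWh
aquarium pump: 10.5 W × 13.9 h × 30 d = 4,379 Wh = 4.379 kWh
Total energy = 16.46 + 177.2 + 13.11 + 4.379 = 211.2 kWh
Cost = 211.2 kWh × €0.162 = €34.21 ≈ €34

€34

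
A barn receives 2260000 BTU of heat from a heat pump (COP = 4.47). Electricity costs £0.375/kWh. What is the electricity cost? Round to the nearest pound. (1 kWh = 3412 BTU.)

Heat delivered = 2,260,000 BTU / 3412 = 662.4 kWh
Electrical input = 662.4 kWh / 4.47 = 148.2 kWh
Cost = 148.2 × £0.375/kWh = £55.57 ≈ £56

£56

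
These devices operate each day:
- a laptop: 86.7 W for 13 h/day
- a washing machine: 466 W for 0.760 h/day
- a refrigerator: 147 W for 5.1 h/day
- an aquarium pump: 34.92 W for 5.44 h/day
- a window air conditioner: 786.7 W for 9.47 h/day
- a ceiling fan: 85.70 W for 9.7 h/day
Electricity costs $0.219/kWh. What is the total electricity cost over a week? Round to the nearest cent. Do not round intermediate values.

$16.41

laptop: 86.7 W × 13 h × 7 d = 7,890 Wh = 7.89 kWh
washing machine: 466 W × 0.760 h × 7 d = 2,479 Wh = 2.479 kWh
refrigerator: 147 W × 5.1 h × 7 d = 5,248 Wh = 5.248 kWh
aquarium pump: 34.92 W × 5.44 h × 7 d = 1,330 Wh = 1.33 kWh
window air conditioner: 786.7 W × 9.47 h × 7 d = 52,150 Wh = 52.15 kWh
ceiling fan: 85.70 W × 9.7 h × 7 d = 5,819 Wh = 5.819 kWh
Total energy = 7.89 + 2.479 + 5.248 + 1.33 + 52.15 + 5.819 = 74.92 kWh
Cost = 74.92 kWh × $0.219 = $16.41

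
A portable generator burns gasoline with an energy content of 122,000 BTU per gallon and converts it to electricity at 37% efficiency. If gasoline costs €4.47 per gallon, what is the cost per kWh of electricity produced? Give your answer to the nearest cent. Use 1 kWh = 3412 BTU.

€0.34

Electrical output per gallon = 122,000 BTU × 0.37 / 3412 BTU/kWh = 13.23 kWh
Cost per kWh = €4.47 / 13.23 kWh = €0.338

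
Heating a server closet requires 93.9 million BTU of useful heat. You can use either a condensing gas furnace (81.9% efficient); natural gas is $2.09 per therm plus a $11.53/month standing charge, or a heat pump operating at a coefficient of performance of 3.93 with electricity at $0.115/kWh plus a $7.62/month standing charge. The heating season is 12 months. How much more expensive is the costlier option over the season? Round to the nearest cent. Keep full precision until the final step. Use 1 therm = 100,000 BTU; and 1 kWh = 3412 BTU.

$1637.84

Heat load = 93.9 × 10⁶ BTU = 93,900,000 BTU
Gas: input = 93,900,000 / 0.819 = 114,652,015 BTU = 1,147 therm → 1,147 × $2.09 = $2,396.23; + 12 × $11.53 standing = $2,534.59
Heat pump: 93,900,000 BTU / 3412 = 27,520 kWh heat; / 3.93 = 7,003 kWh in → × $0.115 = $805.31; + 12 × $7.62 standing = $896.75
Difference = |$2,534.59 − $896.75| = $1,637.84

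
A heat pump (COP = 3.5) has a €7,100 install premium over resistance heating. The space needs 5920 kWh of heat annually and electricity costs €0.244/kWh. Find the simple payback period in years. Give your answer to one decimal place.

Resistance: 5920 kWh × €0.244 = €1,444.48/yr
Heat pump: 5920 / 3.5 = 1691 kWh in → × €0.244 = €412.71/yr
Annual savings = €1,031.77
Payback = €7,100 / €1,031.77 = 6.88 years

6.9 years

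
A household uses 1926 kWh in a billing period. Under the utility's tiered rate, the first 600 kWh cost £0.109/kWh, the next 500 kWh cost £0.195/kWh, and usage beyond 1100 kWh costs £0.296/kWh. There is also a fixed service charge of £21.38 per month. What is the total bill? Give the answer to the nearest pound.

£429

First 600 kWh × £0.109 = £65.40
Next 500 kWh × £0.195 = £97.50
Remaining 826 kWh × £0.296 = £244.50
Energy charge = £407.40; + service £21.38 = £428.78 ≈ £429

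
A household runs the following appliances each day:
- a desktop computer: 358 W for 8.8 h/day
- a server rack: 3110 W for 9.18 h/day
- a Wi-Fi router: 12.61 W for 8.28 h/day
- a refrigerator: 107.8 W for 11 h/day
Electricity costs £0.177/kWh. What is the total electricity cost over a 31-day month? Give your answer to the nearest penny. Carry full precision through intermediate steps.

desktop computer: 358 W × 8.8 h × 31 d = 97,662 Wh = 97.66 kWh
server rack: 3110 W × 9.18 h × 31 d = 885,044 Wh = 885 kWh
Wi-Fi router: 12.61 W × 8.28 h × 31 d = 3,237 Wh = 3.237 kWh
refrigerator: 107.8 W × 11 h × 31 d = 36,760 Wh = 36.76 kWh
Total energy = 97.66 + 885 + 3.237 + 36.76 = 1,023 kWh
Cost = 1,023 kWh × £0.177 = £181.02

£181.02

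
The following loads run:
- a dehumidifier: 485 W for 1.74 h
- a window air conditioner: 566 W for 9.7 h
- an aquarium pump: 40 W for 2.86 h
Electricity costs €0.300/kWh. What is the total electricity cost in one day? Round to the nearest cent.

dehumidifier: 485 W × 1.74 h = 844 Wh = 0.8439 kWh
window air conditioner: 566 W × 9.7 h = 5,490 Wh = 5.49 kWh
aquarium pump: 40 W × 2.86 h = 114 Wh = 0.1144 kWh
Total energy = 0.8439 + 5.49 + 0.1144 = 6.449 kWh
Cost = 6.449 kWh × €0.300 = €1.93

€1.93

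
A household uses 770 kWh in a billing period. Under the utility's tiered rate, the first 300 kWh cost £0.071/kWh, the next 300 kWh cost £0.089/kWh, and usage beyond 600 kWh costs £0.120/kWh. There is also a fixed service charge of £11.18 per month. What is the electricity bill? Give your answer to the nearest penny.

£79.58

First 300 kWh × £0.071 = £21.30
Next 300 kWh × £0.089 = £26.70
Remaining 170 kWh × £0.120 = £20.40
Energy charge = £68.40; + service £11.18 = £79.58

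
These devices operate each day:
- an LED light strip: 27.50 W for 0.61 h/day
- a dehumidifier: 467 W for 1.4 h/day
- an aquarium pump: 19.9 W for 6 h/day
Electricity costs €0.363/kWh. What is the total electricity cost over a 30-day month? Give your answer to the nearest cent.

LED light strip: 27.50 W × 0.61 h × 30 d = 503 Wh = 0.5032 kWh
dehumidifier: 467 W × 1.4 h × 30 d = 19,614 Wh = 19.61 kWh
aquarium pump: 19.9 W × 6 h × 30 d = 3,582 Wh = 3.582 kWh
Total energy = 0.5032 + 19.61 + 3.582 = 23.7 kWh
Cost = 23.7 kWh × €0.363 = €8.60

€8.60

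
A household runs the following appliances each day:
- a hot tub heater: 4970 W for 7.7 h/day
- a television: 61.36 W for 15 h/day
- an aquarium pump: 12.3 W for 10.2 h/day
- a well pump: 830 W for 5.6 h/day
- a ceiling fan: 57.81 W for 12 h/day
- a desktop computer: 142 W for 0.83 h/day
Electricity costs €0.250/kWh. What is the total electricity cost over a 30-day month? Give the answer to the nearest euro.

hot tub heater: 4970 W × 7.7 h × 30 d = 1,148,070 Wh = 1,148 kWh
television: 61.36 W × 15 h × 30 d = 27,612 Wh = 27.61 kWh
aquarium pump: 12.3 W × 10.2 h × 30 d = 3,764 Wh = 3.764 kWh
well pump: 830 W × 5.6 h × 30 d = 139,440 Wh = 139.4 kWh
ceiling fan: 57.81 W × 12 h × 30 d = 20,812 Wh = 20.81 kWh
desktop computer: 142 W × 0.83 h × 30 d = 3,536 Wh = 3.536 kWh
Total energy = 1,148 + 27.61 + 3.764 + 139.4 + 20.81 + 3.536 = 1,343 kWh
Cost = 1,343 kWh × €0.250 = €335.81 ≈ €336

€336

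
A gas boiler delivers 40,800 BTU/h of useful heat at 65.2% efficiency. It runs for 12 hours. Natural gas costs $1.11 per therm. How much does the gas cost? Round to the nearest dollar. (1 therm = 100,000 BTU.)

$8

Heat delivered = 40,800 BTU/h × 12 h = 489,600 BTU
Gas input = 489,600 / 0.652 = 750,920 BTU
= 750,920 / 100,000 = 7.509 therm
Cost = 7.509 × $1.11/therm = $8.34 ≈ $8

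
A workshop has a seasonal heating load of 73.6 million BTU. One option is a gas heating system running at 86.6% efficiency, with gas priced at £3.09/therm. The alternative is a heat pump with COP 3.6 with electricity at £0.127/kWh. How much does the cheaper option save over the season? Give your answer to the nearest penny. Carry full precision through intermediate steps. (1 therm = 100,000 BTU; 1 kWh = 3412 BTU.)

Heat load = 73.6 × 10⁶ BTU = 73,600,000 BTU
Gas: input = 73,600,000 / 0.866 = 84,988,453 BTU = 849.9 therm → 849.9 × £3.09 = £2,626.14
Heat pump: 73,600,000 BTU / 3412 = 21,570 kWh heat; / 3.6 = 5,992 kWh in → × £0.127 = £760.97
Difference = |£2,626.14 − £760.97| = £1,865.17

£1865.17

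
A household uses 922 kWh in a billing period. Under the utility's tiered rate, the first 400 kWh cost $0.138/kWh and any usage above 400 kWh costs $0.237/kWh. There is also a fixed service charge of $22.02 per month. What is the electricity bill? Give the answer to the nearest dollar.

$201

First 400 kWh × $0.138 = $55.20
Remaining 522 kWh × $0.237 = $123.71
Energy charge = $178.91; + service $22.02 = $200.93 ≈ $201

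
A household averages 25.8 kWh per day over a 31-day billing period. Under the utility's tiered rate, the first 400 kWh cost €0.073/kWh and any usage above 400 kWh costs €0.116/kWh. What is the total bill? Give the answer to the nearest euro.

Usage = 25.8 kWh/day × 31 days = 799.8 kWh
First 400 kWh × €0.073 = €29.20
Remaining 399.8 kWh × €0.116 = €46.38
Total = €75.58 ≈ €76

€76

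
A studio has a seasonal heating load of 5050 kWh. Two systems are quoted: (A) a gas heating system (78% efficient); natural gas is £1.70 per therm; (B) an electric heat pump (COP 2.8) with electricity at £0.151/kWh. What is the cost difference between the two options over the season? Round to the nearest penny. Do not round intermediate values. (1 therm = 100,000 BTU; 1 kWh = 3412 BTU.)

Heat load = 5050 kWh × 3412 = 17,230,600 BTU
Gas: input = 17,230,600 / 0.78 = 22,090,513 BTU = 220.9 therm → 220.9 × £1.70 = £375.54
Heat pump: 17,230,600 BTU / 3412 = 5,050 kWh heat; / 2.8 = 1,804 kWh in → × £0.151 = £272.34
Difference = |£375.54 − £272.34| = £103.20

£103.20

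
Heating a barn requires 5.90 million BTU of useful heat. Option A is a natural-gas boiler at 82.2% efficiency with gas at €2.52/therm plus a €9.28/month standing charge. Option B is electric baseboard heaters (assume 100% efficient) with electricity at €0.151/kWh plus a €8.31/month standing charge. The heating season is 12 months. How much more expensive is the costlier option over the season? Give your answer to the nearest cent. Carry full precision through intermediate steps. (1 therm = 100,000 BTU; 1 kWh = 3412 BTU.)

€68.59

Heat load = 5.90 × 10⁶ BTU = 5,900,000 BTU
Gas: input = 5,900,000 / 0.822 = 7,177,616 BTU = 71.78 therm → 71.78 × €2.52 = €180.88; + 12 × €9.28 standing = €292.24
Electric: 5,900,000 BTU / 3412 = 1,729 kWh → × €0.151 = €261.11; + 12 × €8.31 standing = €360.83
Difference = |€292.24 − €360.83| = €68.59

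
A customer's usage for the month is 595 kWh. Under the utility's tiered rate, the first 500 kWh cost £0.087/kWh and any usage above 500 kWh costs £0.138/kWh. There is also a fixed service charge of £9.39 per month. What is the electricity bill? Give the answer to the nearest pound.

£66

First 500 kWh × £0.087 = £43.50
Remaining 95 kWh × £0.138 = £13.11
Energy charge = £56.61; + service £9.39 = £66.00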